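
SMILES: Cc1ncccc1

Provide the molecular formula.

Heavy atoms from the SMILES: 6 C, 1 N.
Implicit hydrogens by atom environment:
  4 × C (aromatic): 1 H each → 4
  1 × C: 3 H
  1 × C (aromatic): no H
  1 × N (aromatic): no H
  Total hydrogens = 7.
Molecular formula: C6H7N

C6H7N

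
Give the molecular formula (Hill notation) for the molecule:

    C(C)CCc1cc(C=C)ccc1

C12H16

Heavy atoms from the SMILES: 12 C.
Implicit hydrogens by atom environment:
  4 × C: 2 H each → 8
  4 × C (aromatic): 1 H each → 4
  2 × C (aromatic): no H
  1 × C: 3 H
  1 × C: 1 H
  Total hydrogens = 16.
Molecular formula: C12H16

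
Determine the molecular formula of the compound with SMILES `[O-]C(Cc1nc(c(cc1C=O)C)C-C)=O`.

Heavy atoms from the SMILES: 11 C, 1 N, 3 O.
Implicit hydrogens by atom environment:
  4 × C (aromatic): no H
  2 × C: 3 H each → 6
  2 × C: 2 H each → 4
  2 × O: no H
  1 × C (aromatic): 1 H
  1 × C: 1 H
  1 × C: no H
  1 × N (aromatic): no H
  1 × O (charge -1): no H
  Total hydrogens = 12.
Net charge -1.
Molecular formula: C11H12NO3-

C11H12NO3-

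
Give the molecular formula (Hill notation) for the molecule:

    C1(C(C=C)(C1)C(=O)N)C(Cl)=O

Heavy atoms from the SMILES: 7 C, 1 Cl, 1 N, 2 O.
Implicit hydrogens by atom environment:
  3 × C: no H
  2 × C: 2 H each → 4
  2 × C: 1 H each → 2
  2 × O: no H
  1 × Cl: no H
  1 × N: 2 H
  Total hydrogens = 8.
Molecular formula: C7H8ClNO2

C7H8ClNO2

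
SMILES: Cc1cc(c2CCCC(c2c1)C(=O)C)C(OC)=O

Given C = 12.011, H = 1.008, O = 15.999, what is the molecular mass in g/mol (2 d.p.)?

246.31

Molecular formula: C15H18O3.
M = 15×12.011 + 18×1.008 + 3×15.999 = 246.31 g/mol.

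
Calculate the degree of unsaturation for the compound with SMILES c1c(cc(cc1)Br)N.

4

Molecular formula from the SMILES: C6H6BrN.
DoU = (2C + 2 + N − H − X)/2 = (2·6 + 2 + 1 − 6 − 1)/2 = 8/2 = 4.
(Structurally: 1 ring(s) + 3 π bond(s) = 4.)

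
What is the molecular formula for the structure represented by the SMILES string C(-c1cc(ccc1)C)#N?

Heavy atoms from the SMILES: 8 C, 1 N.
Implicit hydrogens by atom environment:
  4 × C (aromatic): 1 H each → 4
  2 × C (aromatic): no H
  1 × C: 3 H
  1 × C: no H
  1 × N: no H
  Total hydrogens = 7.
Molecular formula: C8H7N

C8H7N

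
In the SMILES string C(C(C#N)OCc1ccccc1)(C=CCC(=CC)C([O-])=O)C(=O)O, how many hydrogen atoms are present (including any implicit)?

Hydrogens are implicit in SMILES; fill each atom to its normal valence:
  5 × C: 1 H each → 5
  5 × C (aromatic): 1 H each → 5
  4 × C: no H
  3 × O: no H
  2 × C: 2 H each → 4
  1 × C: 3 H
  1 × C (aromatic): no H
  1 × N: no H
  1 × O: 1 H
  1 × O (charge -1): no H
  Total hydrogens = 18.

18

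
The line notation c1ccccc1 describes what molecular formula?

C6H6

Heavy atoms from the SMILES: 6 C.
Implicit hydrogens by atom environment:
  6 × C (aromatic): 1 H each → 6
  Total hydrogens = 6.
Molecular formula: C6H6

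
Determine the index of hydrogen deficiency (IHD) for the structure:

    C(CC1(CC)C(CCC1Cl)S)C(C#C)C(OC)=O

Molecular formula from the SMILES: C14H21ClO2S.
DoU = (2C + 2 + N − H − X)/2 = (2·14 + 2 + 0 − 21 − 1)/2 = 8/2 = 4.
(Structurally: 1 ring(s) + 3 π bond(s) = 4.)

4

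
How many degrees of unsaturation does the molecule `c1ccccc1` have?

Molecular formula from the SMILES: C6H6.
DoU = (2C + 2 + N − H − X)/2 = (2·6 + 2 + 0 − 6 − 0)/2 = 8/2 = 4.
(Structurally: 1 ring(s) + 3 π bond(s) = 4.)

4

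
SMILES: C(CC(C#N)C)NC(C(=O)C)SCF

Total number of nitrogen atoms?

2

The symbol for nitrogen appears 2 times in the SMILES.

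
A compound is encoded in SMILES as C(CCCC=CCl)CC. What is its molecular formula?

C8H15Cl

Heavy atoms from the SMILES: 8 C, 1 Cl.
Implicit hydrogens by atom environment:
  5 × C: 2 H each → 10
  2 × C: 1 H each → 2
  1 × C: 3 H
  1 × Cl: no H
  Total hydrogens = 15.
Molecular formula: C8H15Cl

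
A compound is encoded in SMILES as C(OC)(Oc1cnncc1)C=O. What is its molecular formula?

Heavy atoms from the SMILES: 7 C, 2 N, 3 O.
Implicit hydrogens by atom environment:
  3 × C (aromatic): 1 H each → 3
  3 × O: no H
  2 × C: 1 H each → 2
  2 × N (aromatic): no H
  1 × C: 3 H
  1 × C (aromatic): no H
  Total hydrogens = 8.
Molecular formula: C7H8N2O3

C7H8N2O3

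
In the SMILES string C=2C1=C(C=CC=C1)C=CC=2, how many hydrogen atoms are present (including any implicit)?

8

Hydrogens are implicit in SMILES; fill each atom to its normal valence:
  8 × C (aromatic): 1 H each → 8
  2 × C (aromatic): no H
  Total hydrogens = 8.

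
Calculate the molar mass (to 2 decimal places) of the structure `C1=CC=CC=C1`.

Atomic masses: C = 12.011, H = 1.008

78.11

Molecular formula: C6H6.
M = 6×12.011 + 6×1.008 = 78.11 g/mol.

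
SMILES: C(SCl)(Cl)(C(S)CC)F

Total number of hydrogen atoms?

Hydrogens are implicit in SMILES; fill each atom to its normal valence:
  2 × Cl: no H
  1 × C: 3 H
  1 × C: 2 H
  1 × C: 1 H
  1 × C: no H
  1 × F: no H
  1 × S: 1 H
  1 × S: no H
  Total hydrogens = 7.

7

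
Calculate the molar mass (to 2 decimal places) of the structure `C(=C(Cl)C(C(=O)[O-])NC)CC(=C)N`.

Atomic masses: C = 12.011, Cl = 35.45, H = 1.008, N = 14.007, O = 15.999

Molecular formula: C8H12ClN2O2-.
M = 8×12.011 + 1×35.45 + 12×1.008 + 2×14.007 + 2×15.999 = 203.65 g/mol.

203.65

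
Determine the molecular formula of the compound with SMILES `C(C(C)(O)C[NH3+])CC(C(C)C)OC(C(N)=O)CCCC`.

C15H33N2O3+

Heavy atoms from the SMILES: 15 C, 2 N, 3 O.
Implicit hydrogens by atom environment:
  6 × C: 2 H each → 12
  4 × C: 3 H each → 12
  3 × C: 1 H each → 3
  2 × C: no H
  2 × O: no H
  1 × N (charge +1): 3 H
  1 × N: 2 H
  1 × O: 1 H
  Total hydrogens = 33.
Net charge +1.
Molecular formula: C15H33N2O3+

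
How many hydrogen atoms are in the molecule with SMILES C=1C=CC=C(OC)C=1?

8

Hydrogens are implicit in SMILES; fill each atom to its normal valence:
  5 × C (aromatic): 1 H each → 5
  1 × C: 3 H
  1 × C (aromatic): no H
  1 × O: no H
  Total hydrogens = 8.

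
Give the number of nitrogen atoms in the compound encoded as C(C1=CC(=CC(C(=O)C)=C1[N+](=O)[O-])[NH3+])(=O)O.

2

The symbol for nitrogen appears 2 times in the SMILES.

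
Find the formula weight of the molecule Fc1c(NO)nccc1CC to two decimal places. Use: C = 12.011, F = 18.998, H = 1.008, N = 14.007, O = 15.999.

Molecular formula: C7H9FN2O.
M = 7×12.011 + 1×18.998 + 9×1.008 + 2×14.007 + 1×15.999 = 156.16 g/mol.

156.16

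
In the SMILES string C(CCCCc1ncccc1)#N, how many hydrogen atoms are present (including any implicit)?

12

Hydrogens are implicit in SMILES; fill each atom to its normal valence:
  4 × C: 2 H each → 8
  4 × C (aromatic): 1 H each → 4
  1 × C (aromatic): no H
  1 × C: no H
  1 × N (aromatic): no H
  1 × N: no H
  Total hydrogens = 12.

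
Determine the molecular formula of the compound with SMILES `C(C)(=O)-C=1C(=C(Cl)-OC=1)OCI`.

Heavy atoms from the SMILES: 7 C, 1 Cl, 1 I, 3 O.
Implicit hydrogens by atom environment:
  3 × C (aromatic): no H
  2 × O: no H
  1 × C: 3 H
  1 × C: 2 H
  1 × C (aromatic): 1 H
  1 × C: no H
  1 × Cl: no H
  1 × I: no H
  1 × O (aromatic): no H
  Total hydrogens = 6.
Molecular formula: C7H6ClIO3

C7H6ClIO3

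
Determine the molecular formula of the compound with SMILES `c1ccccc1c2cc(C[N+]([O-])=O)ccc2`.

C13H11NO2

Heavy atoms from the SMILES: 13 C, 1 N, 2 O.
Implicit hydrogens by atom environment:
  9 × C (aromatic): 1 H each → 9
  3 × C (aromatic): no H
  1 × C: 2 H
  1 × N (charge +1): no H
  1 × O: no H
  1 × O (charge -1): no H
  Total hydrogens = 11.
Molecular formula: C13H11NO2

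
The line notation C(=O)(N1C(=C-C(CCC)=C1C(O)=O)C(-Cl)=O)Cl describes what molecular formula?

C10H9Cl2NO4

Heavy atoms from the SMILES: 10 C, 2 Cl, 1 N, 4 O.
Implicit hydrogens by atom environment:
  3 × C (aromatic): no H
  3 × C: no H
  3 × O: no H
  2 × C: 2 H each → 4
  2 × Cl: no H
  1 × C: 3 H
  1 × C (aromatic): 1 H
  1 × N (aromatic): no H
  1 × O: 1 H
  Total hydrogens = 9.
Molecular formula: C10H9Cl2NO4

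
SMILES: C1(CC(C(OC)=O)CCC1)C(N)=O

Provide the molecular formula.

C9H15NO3

Heavy atoms from the SMILES: 9 C, 1 N, 3 O.
Implicit hydrogens by atom environment:
  4 × C: 2 H each → 8
  3 × O: no H
  2 × C: 1 H each → 2
  2 × C: no H
  1 × C: 3 H
  1 × N: 2 H
  Total hydrogens = 15.
Molecular formula: C9H15NO3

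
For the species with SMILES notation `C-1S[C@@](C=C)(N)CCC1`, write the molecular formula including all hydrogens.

Heavy atoms from the SMILES: 7 C, 1 N, 1 S.
Implicit hydrogens by atom environment:
  5 × C: 2 H each → 10
  1 × C: 1 H
  1 × C: no H
  1 × N: 2 H
  1 × S: no H
  Total hydrogens = 13.
Molecular formula: C7H13NS

C7H13NS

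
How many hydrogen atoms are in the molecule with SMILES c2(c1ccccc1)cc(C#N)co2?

Hydrogens are implicit in SMILES; fill each atom to its normal valence:
  7 × C (aromatic): 1 H each → 7
  3 × C (aromatic): no H
  1 × C: no H
  1 × N: no H
  1 × O (aromatic): no H
  Total hydrogens = 7.

7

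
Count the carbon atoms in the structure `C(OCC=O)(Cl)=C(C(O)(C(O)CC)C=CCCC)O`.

The symbol for carbon appears 13 times in the SMILES. (Cl is a single chlorine, not C + l.)

13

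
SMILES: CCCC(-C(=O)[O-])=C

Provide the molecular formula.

C6H9O2-

Heavy atoms from the SMILES: 6 C, 2 O.
Implicit hydrogens by atom environment:
  3 × C: 2 H each → 6
  2 × C: no H
  1 × C: 3 H
  1 × O: no H
  1 × O (charge -1): no H
  Total hydrogens = 9.
Net charge -1.
Molecular formula: C6H9O2-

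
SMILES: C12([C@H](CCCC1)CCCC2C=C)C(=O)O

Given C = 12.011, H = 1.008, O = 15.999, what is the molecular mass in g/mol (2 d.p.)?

Molecular formula: C13H20O2.
M = 13×12.011 + 20×1.008 + 2×15.999 = 208.30 g/mol.

208.30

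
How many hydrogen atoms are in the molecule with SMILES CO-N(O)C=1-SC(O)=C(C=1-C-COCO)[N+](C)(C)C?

Hydrogens are implicit in SMILES; fill each atom to its normal valence:
  4 × C: 3 H each → 12
  4 × C (aromatic): no H
  3 × C: 2 H each → 6
  3 × O: 1 H each → 3
  2 × O: no H
  1 × N: no H
  1 × N (charge +1): no H
  1 × S (aromatic): no H
  Total hydrogens = 21.

21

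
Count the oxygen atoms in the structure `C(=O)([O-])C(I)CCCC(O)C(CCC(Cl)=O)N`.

The symbol for oxygen appears 4 times in the SMILES.

4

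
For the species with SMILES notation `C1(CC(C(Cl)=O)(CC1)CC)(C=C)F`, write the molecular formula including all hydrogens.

Heavy atoms from the SMILES: 10 C, 1 Cl, 1 F, 1 O.
Implicit hydrogens by atom environment:
  5 × C: 2 H each → 10
  3 × C: no H
  1 × C: 3 H
  1 × C: 1 H
  1 × Cl: no H
  1 × F: no H
  1 × O: no H
  Total hydrogens = 14.
Molecular formula: C10H14ClFO

C10H14ClFO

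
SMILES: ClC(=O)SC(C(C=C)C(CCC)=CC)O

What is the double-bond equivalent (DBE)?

3

Molecular formula from the SMILES: C11H17ClO2S.
DoU = (2C + 2 + N − H − X)/2 = (2·11 + 2 + 0 − 17 − 1)/2 = 6/2 = 3.
(Structurally: 0 ring(s) + 3 π bond(s) = 3.)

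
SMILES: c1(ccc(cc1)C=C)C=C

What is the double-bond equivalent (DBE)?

Molecular formula from the SMILES: C10H10.
DoU = (2C + 2 + N − H − X)/2 = (2·10 + 2 + 0 − 10 − 0)/2 = 12/2 = 6.
(Structurally: 1 ring(s) + 5 π bond(s) = 6.)

6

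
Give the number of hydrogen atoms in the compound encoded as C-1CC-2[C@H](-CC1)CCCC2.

Hydrogens are implicit in SMILES; fill each atom to its normal valence:
  8 × C: 2 H each → 16
  2 × C: 1 H each → 2
  Total hydrogens = 18.

18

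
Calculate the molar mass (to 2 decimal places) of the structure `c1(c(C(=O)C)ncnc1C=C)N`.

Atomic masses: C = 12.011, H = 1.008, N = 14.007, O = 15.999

163.18

Molecular formula: C8H9N3O.
M = 8×12.011 + 9×1.008 + 3×14.007 + 1×15.999 = 163.18 g/mol.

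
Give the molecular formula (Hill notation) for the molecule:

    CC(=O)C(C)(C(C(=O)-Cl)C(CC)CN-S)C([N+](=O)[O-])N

C11H20ClN3O4S

Heavy atoms from the SMILES: 11 C, 1 Cl, 3 N, 4 O, 1 S.
Implicit hydrogens by atom environment:
  3 × C: 3 H each → 9
  3 × C: 1 H each → 3
  3 × C: no H
  3 × O: no H
  2 × C: 2 H each → 4
  1 × Cl: no H
  1 × N: 2 H
  1 × N: 1 H
  1 × N (charge +1): no H
  1 × O (charge -1): no H
  1 × S: 1 H
  Total hydrogens = 20.
Molecular formula: C11H20ClN3O4S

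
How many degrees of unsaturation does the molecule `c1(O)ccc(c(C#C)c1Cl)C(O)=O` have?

7

Molecular formula from the SMILES: C9H5ClO3.
DoU = (2C + 2 + N − H − X)/2 = (2·9 + 2 + 0 − 5 − 1)/2 = 14/2 = 7.
(Structurally: 1 ring(s) + 6 π bond(s) = 7.)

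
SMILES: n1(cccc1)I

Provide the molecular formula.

C4H4IN

Heavy atoms from the SMILES: 4 C, 1 I, 1 N.
Implicit hydrogens by atom environment:
  4 × C (aromatic): 1 H each → 4
  1 × I: no H
  1 × N (aromatic): no H
  Total hydrogens = 4.
Molecular formula: C4H4IN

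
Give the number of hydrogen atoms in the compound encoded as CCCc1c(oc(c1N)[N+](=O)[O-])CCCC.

18

Hydrogens are implicit in SMILES; fill each atom to its normal valence:
  5 × C: 2 H each → 10
  4 × C (aromatic): no H
  2 × C: 3 H each → 6
  1 × N: 2 H
  1 × N (charge +1): no H
  1 × O (aromatic): no H
  1 × O: no H
  1 × O (charge -1): no H
  Total hydrogens = 18.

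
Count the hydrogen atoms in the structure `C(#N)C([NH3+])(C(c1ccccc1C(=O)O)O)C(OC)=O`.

13

Hydrogens are implicit in SMILES; fill each atom to its normal valence:
  4 × C (aromatic): 1 H each → 4
  4 × C: no H
  3 × O: no H
  2 × C (aromatic): no H
  2 × O: 1 H each → 2
  1 × C: 3 H
  1 × C: 1 H
  1 × N (charge +1): 3 H
  1 × N: no H
  Total hydrogens = 13.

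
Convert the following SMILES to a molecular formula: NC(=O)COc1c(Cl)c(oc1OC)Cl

Heavy atoms from the SMILES: 7 C, 2 Cl, 1 N, 4 O.
Implicit hydrogens by atom environment:
  4 × C (aromatic): no H
  3 × O: no H
  2 × Cl: no H
  1 × C: 3 H
  1 × C: 2 H
  1 × C: no H
  1 × N: 2 H
  1 × O (aromatic): no H
  Total hydrogens = 7.
Molecular formula: C7H7Cl2NO4

C7H7Cl2NO4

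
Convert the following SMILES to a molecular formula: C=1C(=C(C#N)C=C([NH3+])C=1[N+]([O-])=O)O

Heavy atoms from the SMILES: 7 C, 3 N, 3 O.
Implicit hydrogens by atom environment:
  4 × C (aromatic): no H
  2 × C (aromatic): 1 H each → 2
  1 × C: no H
  1 × N (charge +1): 3 H
  1 × N (charge +1): no H
  1 × N: no H
  1 × O: 1 H
  1 × O: no H
  1 × O (charge -1): no H
  Total hydrogens = 6.
Net charge +1.
Molecular formula: C7H6N3O3+

C7H6N3O3+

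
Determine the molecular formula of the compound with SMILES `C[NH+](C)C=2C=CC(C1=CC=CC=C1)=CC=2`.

Heavy atoms from the SMILES: 14 C, 1 N.
Implicit hydrogens by atom environment:
  9 × C (aromatic): 1 H each → 9
  3 × C (aromatic): no H
  2 × C: 3 H each → 6
  1 × N (charge +1): 1 H
  Total hydrogens = 16.
Net charge +1.
Molecular formula: C14H16N+

C14H16N+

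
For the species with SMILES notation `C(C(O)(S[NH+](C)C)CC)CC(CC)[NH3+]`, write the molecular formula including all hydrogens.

[C10H26N2OS]2+

Heavy atoms from the SMILES: 10 C, 2 N, 1 O, 1 S.
Implicit hydrogens by atom environment:
  4 × C: 3 H each → 12
  4 × C: 2 H each → 8
  1 × C: 1 H
  1 × C: no H
  1 × N (charge +1): 3 H
  1 × N (charge +1): 1 H
  1 × O: 1 H
  1 × S: no H
  Total hydrogens = 26.
Net charge +2.
Molecular formula: [C10H26N2OS]2+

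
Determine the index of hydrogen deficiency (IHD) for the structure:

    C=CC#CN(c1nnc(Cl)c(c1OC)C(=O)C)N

Molecular formula from the SMILES: C11H11ClN4O2.
DoU = (2C + 2 + N − H − X)/2 = (2·11 + 2 + 4 − 11 − 1)/2 = 16/2 = 8.
(Structurally: 1 ring(s) + 7 π bond(s) = 8.)

8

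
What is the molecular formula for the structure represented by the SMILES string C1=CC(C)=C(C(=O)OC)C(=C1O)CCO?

Heavy atoms from the SMILES: 11 C, 4 O.
Implicit hydrogens by atom environment:
  4 × C (aromatic): no H
  2 × C: 3 H each → 6
  2 × C: 2 H each → 4
  2 × C (aromatic): 1 H each → 2
  2 × O: 1 H each → 2
  2 × O: no H
  1 × C: no H
  Total hydrogens = 14.
Molecular formula: C11H14O4

C11H14O4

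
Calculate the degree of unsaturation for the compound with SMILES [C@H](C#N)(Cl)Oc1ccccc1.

Molecular formula from the SMILES: C8H6ClNO.
DoU = (2C + 2 + N − H − X)/2 = (2·8 + 2 + 1 − 6 − 1)/2 = 12/2 = 6.
(Structurally: 1 ring(s) + 5 π bond(s) = 6.)

6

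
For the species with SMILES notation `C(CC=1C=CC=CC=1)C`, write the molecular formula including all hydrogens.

Heavy atoms from the SMILES: 9 C.
Implicit hydrogens by atom environment:
  5 × C (aromatic): 1 H each → 5
  2 × C: 2 H each → 4
  1 × C: 3 H
  1 × C (aromatic): no H
  Total hydrogens = 12.
Molecular formula: C9H12

C9H12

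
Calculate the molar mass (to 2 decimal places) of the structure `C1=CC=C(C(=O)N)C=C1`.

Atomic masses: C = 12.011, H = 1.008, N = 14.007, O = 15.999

121.14

Molecular formula: C7H7NO.
M = 7×12.011 + 7×1.008 + 1×14.007 + 1×15.999 = 121.14 g/mol.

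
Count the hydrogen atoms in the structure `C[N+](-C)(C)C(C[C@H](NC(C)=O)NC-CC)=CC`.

28

Hydrogens are implicit in SMILES; fill each atom to its normal valence:
  6 × C: 3 H each → 18
  3 × C: 2 H each → 6
  2 × C: 1 H each → 2
  2 × C: no H
  2 × N: 1 H each → 2
  1 × N (charge +1): no H
  1 × O: no H
  Total hydrogens = 28.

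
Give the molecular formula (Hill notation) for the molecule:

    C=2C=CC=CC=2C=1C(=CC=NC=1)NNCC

C13H15N3

Heavy atoms from the SMILES: 13 C, 3 N.
Implicit hydrogens by atom environment:
  8 × C (aromatic): 1 H each → 8
  3 × C (aromatic): no H
  2 × N: 1 H each → 2
  1 × C: 3 H
  1 × C: 2 H
  1 × N (aromatic): no H
  Total hydrogens = 15.
Molecular formula: C13H15N3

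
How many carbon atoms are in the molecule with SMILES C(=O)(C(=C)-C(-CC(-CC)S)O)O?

The symbol for carbon appears 8 times in the SMILES.

8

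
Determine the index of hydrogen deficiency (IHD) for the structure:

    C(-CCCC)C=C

Molecular formula from the SMILES: C7H14.
DoU = (2C + 2 + N − H − X)/2 = (2·7 + 2 + 0 − 14 − 0)/2 = 2/2 = 1.
(Structurally: 0 ring(s) + 1 π bond(s) = 1.)

1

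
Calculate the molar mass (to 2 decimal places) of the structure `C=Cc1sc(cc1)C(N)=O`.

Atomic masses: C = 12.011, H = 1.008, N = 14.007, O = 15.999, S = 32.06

153.20

Molecular formula: C7H7NOS.
M = 7×12.011 + 7×1.008 + 1×14.007 + 1×15.999 + 1×32.06 = 153.20 g/mol.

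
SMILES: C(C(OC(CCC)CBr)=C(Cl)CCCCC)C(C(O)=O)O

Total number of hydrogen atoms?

26

Hydrogens are implicit in SMILES; fill each atom to its normal valence:
  8 × C: 2 H each → 16
  3 × C: no H
  2 × C: 3 H each → 6
  2 × C: 1 H each → 2
  2 × O: 1 H each → 2
  2 × O: no H
  1 × Br: no H
  1 × Cl: no H
  Total hydrogens = 26.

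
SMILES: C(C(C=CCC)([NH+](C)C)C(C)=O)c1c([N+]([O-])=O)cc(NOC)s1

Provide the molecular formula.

Heavy atoms from the SMILES: 15 C, 3 N, 4 O, 1 S.
Implicit hydrogens by atom environment:
  5 × C: 3 H each → 15
  3 × C (aromatic): no H
  3 × O: no H
  2 × C: 2 H each → 4
  2 × C: 1 H each → 2
  2 × C: no H
  1 × C (aromatic): 1 H
  1 × N: 1 H
  1 × N (charge +1): 1 H
  1 × N (charge +1): no H
  1 × O (charge -1): no H
  1 × S (aromatic): no H
  Total hydrogens = 24.
Net charge +1.
Molecular formula: C15H24N3O4S+

C15H24N3O4S+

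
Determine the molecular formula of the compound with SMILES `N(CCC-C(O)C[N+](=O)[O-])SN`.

Heavy atoms from the SMILES: 5 C, 3 N, 3 O, 1 S.
Implicit hydrogens by atom environment:
  4 × C: 2 H each → 8
  1 × C: 1 H
  1 × N: 2 H
  1 × N: 1 H
  1 × N (charge +1): no H
  1 × O: 1 H
  1 × O: no H
  1 × O (charge -1): no H
  1 × S: no H
  Total hydrogens = 13.
Molecular formula: C5H13N3O3S

C5H13N3O3S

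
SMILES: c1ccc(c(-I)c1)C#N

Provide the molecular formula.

C7H4IN

Heavy atoms from the SMILES: 7 C, 1 I, 1 N.
Implicit hydrogens by atom environment:
  4 × C (aromatic): 1 H each → 4
  2 × C (aromatic): no H
  1 × C: no H
  1 × I: no H
  1 × N: no H
  Total hydrogens = 4.
Molecular formula: C7H4IN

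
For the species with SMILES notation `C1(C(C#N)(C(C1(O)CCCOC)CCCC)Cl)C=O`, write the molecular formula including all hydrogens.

Heavy atoms from the SMILES: 14 C, 1 Cl, 1 N, 3 O.
Implicit hydrogens by atom environment:
  6 × C: 2 H each → 12
  3 × C: 1 H each → 3
  3 × C: no H
  2 × C: 3 H each → 6
  2 × O: no H
  1 × Cl: no H
  1 × N: no H
  1 × O: 1 H
  Total hydrogens = 22.
Molecular formula: C14H22ClNO3

C14H22ClNO3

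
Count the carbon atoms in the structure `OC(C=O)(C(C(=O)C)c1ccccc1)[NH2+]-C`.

12

The symbol for carbon appears 12 times in the SMILES. Lowercase c denotes aromatic carbon and counts toward C.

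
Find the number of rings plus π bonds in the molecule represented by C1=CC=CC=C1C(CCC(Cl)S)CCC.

4

Molecular formula from the SMILES: C13H19ClS.
DoU = (2C + 2 + N − H − X)/2 = (2·13 + 2 + 0 − 19 − 1)/2 = 8/2 = 4.
(Structurally: 1 ring(s) + 3 π bond(s) = 4.)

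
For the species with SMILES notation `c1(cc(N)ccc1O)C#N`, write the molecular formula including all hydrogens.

Heavy atoms from the SMILES: 7 C, 2 N, 1 O.
Implicit hydrogens by atom environment:
  3 × C (aromatic): 1 H each → 3
  3 × C (aromatic): no H
  1 × C: no H
  1 × N: 2 H
  1 × N: no H
  1 × O: 1 H
  Total hydrogens = 6.
Molecular formula: C7H6N2O

C7H6N2O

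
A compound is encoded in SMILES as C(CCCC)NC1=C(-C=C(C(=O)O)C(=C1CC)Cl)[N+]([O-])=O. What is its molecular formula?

Heavy atoms from the SMILES: 14 C, 1 Cl, 2 N, 4 O.
Implicit hydrogens by atom environment:
  5 × C: 2 H each → 10
  5 × C (aromatic): no H
  2 × C: 3 H each → 6
  2 × O: no H
  1 × C (aromatic): 1 H
  1 × C: no H
  1 × Cl: no H
  1 × N: 1 H
  1 × N (charge +1): no H
  1 × O: 1 H
  1 × O (charge -1): no H
  Total hydrogens = 19.
Molecular formula: C14H19ClN2O4

C14H19ClN2O4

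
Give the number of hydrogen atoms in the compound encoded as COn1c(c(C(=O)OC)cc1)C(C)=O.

11

Hydrogens are implicit in SMILES; fill each atom to its normal valence:
  4 × O: no H
  3 × C: 3 H each → 9
  2 × C (aromatic): 1 H each → 2
  2 × C (aromatic): no H
  2 × C: no H
  1 × N (aromatic): no H
  Total hydrogens = 11.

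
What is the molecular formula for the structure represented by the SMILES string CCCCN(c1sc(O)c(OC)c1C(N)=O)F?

Heavy atoms from the SMILES: 10 C, 1 F, 2 N, 3 O, 1 S.
Implicit hydrogens by atom environment:
  4 × C (aromatic): no H
  3 × C: 2 H each → 6
  2 × C: 3 H each → 6
  2 × O: no H
  1 × C: no H
  1 × F: no H
  1 × N: 2 H
  1 × N: no H
  1 × O: 1 H
  1 × S (aromatic): no H
  Total hydrogens = 15.
Molecular formula: C10H15FN2O3S

C10H15FN2O3S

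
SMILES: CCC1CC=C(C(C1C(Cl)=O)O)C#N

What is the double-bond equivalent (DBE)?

5

Molecular formula from the SMILES: C10H12ClNO2.
DoU = (2C + 2 + N − H − X)/2 = (2·10 + 2 + 1 − 12 − 1)/2 = 10/2 = 5.
(Structurally: 1 ring(s) + 4 π bond(s) = 5.)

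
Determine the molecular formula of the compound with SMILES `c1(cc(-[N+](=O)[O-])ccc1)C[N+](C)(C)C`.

Heavy atoms from the SMILES: 10 C, 2 N, 2 O.
Implicit hydrogens by atom environment:
  4 × C (aromatic): 1 H each → 4
  3 × C: 3 H each → 9
  2 × C (aromatic): no H
  2 × N (charge +1): no H
  1 × C: 2 H
  1 × O: no H
  1 × O (charge -1): no H
  Total hydrogens = 15.
Net charge +1.
Molecular formula: C10H15N2O2+

C10H15N2O2+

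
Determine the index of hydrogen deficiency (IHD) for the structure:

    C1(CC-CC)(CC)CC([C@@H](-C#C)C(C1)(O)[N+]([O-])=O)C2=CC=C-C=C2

Molecular formula from the SMILES: C20H27NO3.
DoU = (2C + 2 + N − H − X)/2 = (2·20 + 2 + 1 − 27 − 0)/2 = 16/2 = 8.
(Structurally: 2 ring(s) + 6 π bond(s) = 8.)

8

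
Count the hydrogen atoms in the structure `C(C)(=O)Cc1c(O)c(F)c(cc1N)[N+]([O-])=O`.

9

Hydrogens are implicit in SMILES; fill each atom to its normal valence:
  5 × C (aromatic): no H
  2 × O: no H
  1 × C: 3 H
  1 × C: 2 H
  1 × C (aromatic): 1 H
  1 × C: no H
  1 × F: no H
  1 × N: 2 H
  1 × N (charge +1): no H
  1 × O: 1 H
  1 × O (charge -1): no H
  Total hydrogens = 9.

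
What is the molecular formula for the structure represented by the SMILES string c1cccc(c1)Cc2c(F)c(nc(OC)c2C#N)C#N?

C15H10FN3O

Heavy atoms from the SMILES: 15 C, 1 F, 3 N, 1 O.
Implicit hydrogens by atom environment:
  6 × C (aromatic): no H
  5 × C (aromatic): 1 H each → 5
  2 × C: no H
  2 × N: no H
  1 × C: 3 H
  1 × C: 2 H
  1 × F: no H
  1 × N (aromatic): no H
  1 × O: no H
  Total hydrogens = 10.
Molecular formula: C15H10FN3O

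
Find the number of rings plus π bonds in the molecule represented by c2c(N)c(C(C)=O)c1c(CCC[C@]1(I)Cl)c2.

6

Molecular formula from the SMILES: C12H13ClINO.
DoU = (2C + 2 + N − H − X)/2 = (2·12 + 2 + 1 − 13 − 2)/2 = 12/2 = 6.
(Structurally: 2 ring(s) + 4 π bond(s) = 6.)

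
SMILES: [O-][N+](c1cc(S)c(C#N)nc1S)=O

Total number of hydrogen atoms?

3

Hydrogens are implicit in SMILES; fill each atom to its normal valence:
  4 × C (aromatic): no H
  2 × S: 1 H each → 2
  1 × C (aromatic): 1 H
  1 × C: no H
  1 × N (aromatic): no H
  1 × N: no H
  1 × N (charge +1): no H
  1 × O: no H
  1 × O (charge -1): no H
  Total hydrogens = 3.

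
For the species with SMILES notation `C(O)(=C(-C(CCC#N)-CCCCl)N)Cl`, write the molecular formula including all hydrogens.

C9H14Cl2N2O

Heavy atoms from the SMILES: 9 C, 2 Cl, 2 N, 1 O.
Implicit hydrogens by atom environment:
  5 × C: 2 H each → 10
  3 × C: no H
  2 × Cl: no H
  1 × C: 1 H
  1 × N: 2 H
  1 × N: no H
  1 × O: 1 H
  Total hydrogens = 14.
Molecular formula: C9H14Cl2N2O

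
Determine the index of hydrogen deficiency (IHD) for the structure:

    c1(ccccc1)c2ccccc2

8

Molecular formula from the SMILES: C12H10.
DoU = (2C + 2 + N − H − X)/2 = (2·12 + 2 + 0 − 10 − 0)/2 = 16/2 = 8.
(Structurally: 2 ring(s) + 6 π bond(s) = 8.)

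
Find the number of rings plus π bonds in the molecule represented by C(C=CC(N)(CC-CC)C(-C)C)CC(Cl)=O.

Molecular formula from the SMILES: C13H24ClNO.
DoU = (2C + 2 + N − H − X)/2 = (2·13 + 2 + 1 − 24 − 1)/2 = 4/2 = 2.
(Structurally: 0 ring(s) + 2 π bond(s) = 2.)

2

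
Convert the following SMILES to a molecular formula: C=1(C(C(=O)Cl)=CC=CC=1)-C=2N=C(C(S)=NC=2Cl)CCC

Heavy atoms from the SMILES: 14 C, 2 Cl, 2 N, 1 O, 1 S.
Implicit hydrogens by atom environment:
  6 × C (aromatic): no H
  4 × C (aromatic): 1 H each → 4
  2 × C: 2 H each → 4
  2 × Cl: no H
  2 × N (aromatic): no H
  1 × C: 3 H
  1 × C: no H
  1 × O: no H
  1 × S: 1 H
  Total hydrogens = 12.
Molecular formula: C14H12Cl2N2OS

C14H12Cl2N2OS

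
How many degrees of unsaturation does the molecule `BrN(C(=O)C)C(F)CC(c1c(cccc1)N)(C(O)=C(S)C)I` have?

6

Molecular formula from the SMILES: C14H17BrFIN2O2S.
DoU = (2C + 2 + N − H − X)/2 = (2·14 + 2 + 2 − 17 − 3)/2 = 12/2 = 6.
(Structurally: 1 ring(s) + 5 π bond(s) = 6.)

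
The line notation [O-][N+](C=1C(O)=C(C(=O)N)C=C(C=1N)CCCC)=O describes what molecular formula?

Heavy atoms from the SMILES: 11 C, 3 N, 4 O.
Implicit hydrogens by atom environment:
  5 × C (aromatic): no H
  3 × C: 2 H each → 6
  2 × N: 2 H each → 4
  2 × O: no H
  1 × C: 3 H
  1 × C (aromatic): 1 H
  1 × C: no H
  1 × N (charge +1): no H
  1 × O: 1 H
  1 × O (charge -1): no H
  Total hydrogens = 15.
Molecular formula: C11H15N3O4

C11H15N3O4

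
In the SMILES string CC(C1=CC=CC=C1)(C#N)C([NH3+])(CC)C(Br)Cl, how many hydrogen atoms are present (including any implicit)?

17

Hydrogens are implicit in SMILES; fill each atom to its normal valence:
  5 × C (aromatic): 1 H each → 5
  3 × C: no H
  2 × C: 3 H each → 6
  1 × Br: no H
  1 × C: 2 H
  1 × C: 1 H
  1 × C (aromatic): no H
  1 × Cl: no H
  1 × N (charge +1): 3 H
  1 × N: no H
  Total hydrogens = 17.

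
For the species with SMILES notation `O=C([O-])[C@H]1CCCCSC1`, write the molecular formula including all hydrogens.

Heavy atoms from the SMILES: 7 C, 2 O, 1 S.
Implicit hydrogens by atom environment:
  5 × C: 2 H each → 10
  1 × C: 1 H
  1 × C: no H
  1 × O: no H
  1 × O (charge -1): no H
  1 × S: no H
  Total hydrogens = 11.
Net charge -1.
Molecular formula: C7H11O2S-

C7H11O2S-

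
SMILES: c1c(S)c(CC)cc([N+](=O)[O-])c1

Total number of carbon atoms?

The symbol for carbon appears 8 times in the SMILES. Lowercase c denotes aromatic carbon and counts toward C.

8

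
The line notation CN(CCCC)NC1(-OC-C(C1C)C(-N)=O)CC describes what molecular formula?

C13H27N3O2

Heavy atoms from the SMILES: 13 C, 3 N, 2 O.
Implicit hydrogens by atom environment:
  5 × C: 2 H each → 10
  4 × C: 3 H each → 12
  2 × C: 1 H each → 2
  2 × C: no H
  2 × O: no H
  1 × N: 2 H
  1 × N: 1 H
  1 × N: no H
  Total hydrogens = 27.
Molecular formula: C13H27N3O2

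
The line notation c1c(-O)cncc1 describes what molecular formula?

Heavy atoms from the SMILES: 5 C, 1 N, 1 O.
Implicit hydrogens by atom environment:
  4 × C (aromatic): 1 H each → 4
  1 × C (aromatic): no H
  1 × N (aromatic): no H
  1 × O: 1 H
  Total hydrogens = 5.
Molecular formula: C5H5NO

C5H5NO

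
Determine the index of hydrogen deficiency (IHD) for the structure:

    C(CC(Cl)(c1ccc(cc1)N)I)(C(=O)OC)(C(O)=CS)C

6

Molecular formula from the SMILES: C14H17ClINO3S.
DoU = (2C + 2 + N − H − X)/2 = (2·14 + 2 + 1 − 17 − 2)/2 = 12/2 = 6.
(Structurally: 1 ring(s) + 5 π bond(s) = 6.)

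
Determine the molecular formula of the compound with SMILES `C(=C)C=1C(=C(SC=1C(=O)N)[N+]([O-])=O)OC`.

Heavy atoms from the SMILES: 8 C, 2 N, 4 O, 1 S.
Implicit hydrogens by atom environment:
  4 × C (aromatic): no H
  3 × O: no H
  1 × C: 3 H
  1 × C: 2 H
  1 × C: 1 H
  1 × C: no H
  1 × N: 2 H
  1 × N (charge +1): no H
  1 × O (charge -1): no H
  1 × S (aromatic): no H
  Total hydrogens = 8.
Molecular formula: C8H8N2O4S

C8H8N2O4S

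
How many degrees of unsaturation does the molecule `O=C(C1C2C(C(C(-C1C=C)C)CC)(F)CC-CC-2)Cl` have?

Molecular formula from the SMILES: C16H24ClFO.
DoU = (2C + 2 + N − H − X)/2 = (2·16 + 2 + 0 − 24 − 2)/2 = 8/2 = 4.
(Structurally: 2 ring(s) + 2 π bond(s) = 4.)

4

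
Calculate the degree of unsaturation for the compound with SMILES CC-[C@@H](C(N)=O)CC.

Molecular formula from the SMILES: C6H13NO.
DoU = (2C + 2 + N − H − X)/2 = (2·6 + 2 + 1 − 13 − 0)/2 = 2/2 = 1.
(Structurally: 0 ring(s) + 1 π bond(s) = 1.)

1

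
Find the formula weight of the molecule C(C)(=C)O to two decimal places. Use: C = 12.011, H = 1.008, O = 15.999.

58.08

Molecular formula: C3H6O.
M = 3×12.011 + 6×1.008 + 1×15.999 = 58.08 g/mol.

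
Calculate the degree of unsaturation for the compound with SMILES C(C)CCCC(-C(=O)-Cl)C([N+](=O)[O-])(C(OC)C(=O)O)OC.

Molecular formula from the SMILES: C12H20ClNO7.
DoU = (2C + 2 + N − H − X)/2 = (2·12 + 2 + 1 − 20 − 1)/2 = 6/2 = 3.
(Structurally: 0 ring(s) + 3 π bond(s) = 3.)

3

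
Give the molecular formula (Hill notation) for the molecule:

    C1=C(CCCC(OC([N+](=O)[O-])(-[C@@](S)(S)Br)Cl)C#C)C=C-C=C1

C14H15BrClNO3S2

Heavy atoms from the SMILES: 1 Br, 14 C, 1 Cl, 1 N, 3 O, 2 S.
Implicit hydrogens by atom environment:
  5 × C (aromatic): 1 H each → 5
  3 × C: 2 H each → 6
  3 × C: no H
  2 × C: 1 H each → 2
  2 × O: no H
  2 × S: 1 H each → 2
  1 × Br: no H
  1 × C (aromatic): no H
  1 × Cl: no H
  1 × N (charge +1): no H
  1 × O (charge -1): no H
  Total hydrogens = 15.
Molecular formula: C14H15BrClNO3S2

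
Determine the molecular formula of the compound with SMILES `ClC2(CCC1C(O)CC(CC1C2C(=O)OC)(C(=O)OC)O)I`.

C14H20ClIO6

Heavy atoms from the SMILES: 14 C, 1 Cl, 1 I, 6 O.
Implicit hydrogens by atom environment:
  4 × C: 2 H each → 8
  4 × C: 1 H each → 4
  4 × C: no H
  4 × O: no H
  2 × C: 3 H each → 6
  2 × O: 1 H each → 2
  1 × Cl: no H
  1 × I: no H
  Total hydrogens = 20.
Molecular formula: C14H20ClIO6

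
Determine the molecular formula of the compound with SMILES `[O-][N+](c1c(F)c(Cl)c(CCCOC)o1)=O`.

Heavy atoms from the SMILES: 8 C, 1 Cl, 1 F, 1 N, 4 O.
Implicit hydrogens by atom environment:
  4 × C (aromatic): no H
  3 × C: 2 H each → 6
  2 × O: no H
  1 × C: 3 H
  1 × Cl: no H
  1 × F: no H
  1 × N (charge +1): no H
  1 × O (aromatic): no H
  1 × O (charge -1): no H
  Total hydrogens = 9.
Molecular formula: C8H9ClFNO4

C8H9ClFNO4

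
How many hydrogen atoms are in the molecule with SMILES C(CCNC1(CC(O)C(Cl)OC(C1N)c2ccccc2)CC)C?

29

Hydrogens are implicit in SMILES; fill each atom to its normal valence:
  5 × C: 2 H each → 10
  5 × C (aromatic): 1 H each → 5
  4 × C: 1 H each → 4
  2 × C: 3 H each → 6
  1 × C: no H
  1 × C (aromatic): no H
  1 × Cl: no H
  1 × N: 2 H
  1 × N: 1 H
  1 × O: 1 H
  1 × O: no H
  Total hydrogens = 29.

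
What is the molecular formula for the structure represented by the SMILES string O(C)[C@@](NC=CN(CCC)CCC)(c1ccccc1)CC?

C18H30N2O

Heavy atoms from the SMILES: 18 C, 2 N, 1 O.
Implicit hydrogens by atom environment:
  5 × C: 2 H each → 10
  5 × C (aromatic): 1 H each → 5
  4 × C: 3 H each → 12
  2 × C: 1 H each → 2
  1 × C: no H
  1 × C (aromatic): no H
  1 × N: 1 H
  1 × N: no H
  1 × O: no H
  Total hydrogens = 30.
Molecular formula: C18H30N2O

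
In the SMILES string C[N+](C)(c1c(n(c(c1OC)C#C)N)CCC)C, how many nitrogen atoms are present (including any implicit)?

3

The symbol for nitrogen appears 3 times in the SMILES.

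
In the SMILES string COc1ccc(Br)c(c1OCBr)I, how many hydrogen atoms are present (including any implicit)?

7

Hydrogens are implicit in SMILES; fill each atom to its normal valence:
  4 × C (aromatic): no H
  2 × Br: no H
  2 × C (aromatic): 1 H each → 2
  2 × O: no H
  1 × C: 3 H
  1 × C: 2 H
  1 × I: no H
  Total hydrogens = 7.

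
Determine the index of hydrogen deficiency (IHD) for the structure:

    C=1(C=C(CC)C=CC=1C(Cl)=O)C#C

7

Molecular formula from the SMILES: C11H9ClO.
DoU = (2C + 2 + N − H − X)/2 = (2·11 + 2 + 0 − 9 − 1)/2 = 14/2 = 7.
(Structurally: 1 ring(s) + 6 π bond(s) = 7.)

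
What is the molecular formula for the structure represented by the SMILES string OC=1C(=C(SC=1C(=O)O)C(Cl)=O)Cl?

C6H2Cl2O4S

Heavy atoms from the SMILES: 6 C, 2 Cl, 4 O, 1 S.
Implicit hydrogens by atom environment:
  4 × C (aromatic): no H
  2 × C: no H
  2 × Cl: no H
  2 × O: 1 H each → 2
  2 × O: no H
  1 × S (aromatic): no H
  Total hydrogens = 2.
Molecular formula: C6H2Cl2O4S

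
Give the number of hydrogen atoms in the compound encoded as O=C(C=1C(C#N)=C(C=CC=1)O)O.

Hydrogens are implicit in SMILES; fill each atom to its normal valence:
  3 × C (aromatic): 1 H each → 3
  3 × C (aromatic): no H
  2 × C: no H
  2 × O: 1 H each → 2
  1 × N: no H
  1 × O: no H
  Total hydrogens = 5.

5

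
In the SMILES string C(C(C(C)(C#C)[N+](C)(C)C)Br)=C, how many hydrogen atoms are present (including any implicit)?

Hydrogens are implicit in SMILES; fill each atom to its normal valence:
  4 × C: 3 H each → 12
  3 × C: 1 H each → 3
  2 × C: no H
  1 × Br: no H
  1 × C: 2 H
  1 × N (charge +1): no H
  Total hydrogens = 17.

17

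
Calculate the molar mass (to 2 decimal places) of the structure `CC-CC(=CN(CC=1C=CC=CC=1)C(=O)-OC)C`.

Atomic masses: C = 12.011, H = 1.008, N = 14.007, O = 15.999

Molecular formula: C15H21NO2.
M = 15×12.011 + 21×1.008 + 1×14.007 + 2×15.999 = 247.34 g/mol.

247.34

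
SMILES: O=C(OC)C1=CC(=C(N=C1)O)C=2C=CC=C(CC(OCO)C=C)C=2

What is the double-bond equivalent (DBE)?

Molecular formula from the SMILES: C18H19NO5.
DoU = (2C + 2 + N − H − X)/2 = (2·18 + 2 + 1 − 19 − 0)/2 = 20/2 = 10.
(Structurally: 2 ring(s) + 8 π bond(s) = 10.)

10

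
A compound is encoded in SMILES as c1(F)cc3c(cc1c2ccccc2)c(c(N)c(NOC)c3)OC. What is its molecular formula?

Heavy atoms from the SMILES: 18 C, 1 F, 2 N, 2 O.
Implicit hydrogens by atom environment:
  8 × C (aromatic): 1 H each → 8
  8 × C (aromatic): no H
  2 × C: 3 H each → 6
  2 × O: no H
  1 × F: no H
  1 × N: 2 H
  1 × N: 1 H
  Total hydrogens = 17.
Molecular formula: C18H17FN2O2

C18H17FN2O2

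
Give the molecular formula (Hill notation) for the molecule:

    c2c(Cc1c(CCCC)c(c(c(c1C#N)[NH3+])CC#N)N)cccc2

C20H23N4+

Heavy atoms from the SMILES: 20 C, 4 N.
Implicit hydrogens by atom environment:
  7 × C (aromatic): no H
  5 × C: 2 H each → 10
  5 × C (aromatic): 1 H each → 5
  2 × C: no H
  2 × N: no H
  1 × C: 3 H
  1 × N (charge +1): 3 H
  1 × N: 2 H
  Total hydrogens = 23.
Net charge +1.
Molecular formula: C20H23N4+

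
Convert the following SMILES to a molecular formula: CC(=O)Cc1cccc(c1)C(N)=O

Heavy atoms from the SMILES: 10 C, 1 N, 2 O.
Implicit hydrogens by atom environment:
  4 × C (aromatic): 1 H each → 4
  2 × C (aromatic): no H
  2 × C: no H
  2 × O: no H
  1 × C: 3 H
  1 × C: 2 H
  1 × N: 2 H
  Total hydrogens = 11.
Molecular formula: C10H11NO2

C10H11NO2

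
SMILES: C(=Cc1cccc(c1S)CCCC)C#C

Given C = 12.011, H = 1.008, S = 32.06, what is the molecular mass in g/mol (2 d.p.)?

216.34

Molecular formula: C14H16S.
M = 14×12.011 + 16×1.008 + 1×32.06 = 216.34 g/mol.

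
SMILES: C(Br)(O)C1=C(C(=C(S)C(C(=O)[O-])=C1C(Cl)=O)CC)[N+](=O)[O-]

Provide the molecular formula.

C11H8BrClNO6S-

Heavy atoms from the SMILES: 1 Br, 11 C, 1 Cl, 1 N, 6 O, 1 S.
Implicit hydrogens by atom environment:
  6 × C (aromatic): no H
  3 × O: no H
  2 × C: no H
  2 × O (charge -1): no H
  1 × Br: no H
  1 × C: 3 H
  1 × C: 2 H
  1 × C: 1 H
  1 × Cl: no H
  1 × N (charge +1): no H
  1 × O: 1 H
  1 × S: 1 H
  Total hydrogens = 8.
Net charge -1.
Molecular formula: C11H8BrClNO6S-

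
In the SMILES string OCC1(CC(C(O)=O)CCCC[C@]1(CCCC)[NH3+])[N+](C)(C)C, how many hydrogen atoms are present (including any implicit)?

Hydrogens are implicit in SMILES; fill each atom to its normal valence:
  9 × C: 2 H each → 18
  4 × C: 3 H each → 12
  3 × C: no H
  2 × O: 1 H each → 2
  1 × C: 1 H
  1 × N (charge +1): 3 H
  1 × N (charge +1): no H
  1 × O: no H
  Total hydrogens = 36.

36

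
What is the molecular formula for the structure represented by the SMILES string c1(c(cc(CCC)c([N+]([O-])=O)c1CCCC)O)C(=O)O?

C14H19NO5

Heavy atoms from the SMILES: 14 C, 1 N, 5 O.
Implicit hydrogens by atom environment:
  5 × C: 2 H each → 10
  5 × C (aromatic): no H
  2 × C: 3 H each → 6
  2 × O: 1 H each → 2
  2 × O: no H
  1 × C (aromatic): 1 H
  1 × C: no H
  1 × N (charge +1): no H
  1 × O (charge -1): no H
  Total hydrogens = 19.
Molecular formula: C14H19NO5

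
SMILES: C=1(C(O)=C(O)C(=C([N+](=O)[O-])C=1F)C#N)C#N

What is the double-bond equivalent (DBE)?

Molecular formula from the SMILES: C8H2FN3O4.
DoU = (2C + 2 + N − H − X)/2 = (2·8 + 2 + 3 − 2 − 1)/2 = 18/2 = 9.
(Structurally: 1 ring(s) + 8 π bond(s) = 9.)

9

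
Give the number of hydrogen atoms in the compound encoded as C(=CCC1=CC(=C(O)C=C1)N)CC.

15

Hydrogens are implicit in SMILES; fill each atom to its normal valence:
  3 × C (aromatic): 1 H each → 3
  3 × C (aromatic): no H
  2 × C: 2 H each → 4
  2 × C: 1 H each → 2
  1 × C: 3 H
  1 × N: 2 H
  1 × O: 1 H
  Total hydrogens = 15.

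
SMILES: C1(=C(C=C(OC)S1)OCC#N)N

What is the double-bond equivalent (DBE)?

Molecular formula from the SMILES: C7H8N2O2S.
DoU = (2C + 2 + N − H − X)/2 = (2·7 + 2 + 2 − 8 − 0)/2 = 10/2 = 5.
(Structurally: 1 ring(s) + 4 π bond(s) = 5.)

5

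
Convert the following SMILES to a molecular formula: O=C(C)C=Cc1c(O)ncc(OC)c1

Heavy atoms from the SMILES: 10 C, 1 N, 3 O.
Implicit hydrogens by atom environment:
  3 × C (aromatic): no H
  2 × C: 3 H each → 6
  2 × C (aromatic): 1 H each → 2
  2 × C: 1 H each → 2
  2 × O: no H
  1 × C: no H
  1 × N (aromatic): no H
  1 × O: 1 H
  Total hydrogens = 11.
Molecular formula: C10H11NO3

C10H11NO3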